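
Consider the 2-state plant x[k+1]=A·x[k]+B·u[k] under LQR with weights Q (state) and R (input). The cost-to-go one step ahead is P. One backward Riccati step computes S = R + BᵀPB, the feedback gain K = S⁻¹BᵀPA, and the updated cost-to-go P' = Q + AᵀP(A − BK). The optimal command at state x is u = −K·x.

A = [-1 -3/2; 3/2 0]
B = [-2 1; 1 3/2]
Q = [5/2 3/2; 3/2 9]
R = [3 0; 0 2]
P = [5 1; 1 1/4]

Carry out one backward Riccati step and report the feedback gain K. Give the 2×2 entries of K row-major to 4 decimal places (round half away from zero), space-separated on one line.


BᵀP = [-9.0000 -1.7500; 6.5000 1.3750]
S = R + BᵀPB = [3 0; 0 2] + [16.2500 -11.6250; -11.6250 8.5625] = [19.2500 -11.6250; -11.6250 10.5625]
BᵀPA = [6.3750 13.5000; -4.4375 -9.7500]
K = S⁻¹·BᵀPA = [0.2310 0.4290; -0.1659 -0.4510]
A−BK = [-0.3721 -0.1911; 1.5179 0.2475]
AᵀP(A−BK) = [0.3538 0.5142; 0.5142 1.0621]
P' = Q + AᵀP(A−BK) = [2.8538 2.0142; 2.0142 10.0621]
tr(P') = 12.9159

0.2310 0.4290 -0.1659 -0.4510


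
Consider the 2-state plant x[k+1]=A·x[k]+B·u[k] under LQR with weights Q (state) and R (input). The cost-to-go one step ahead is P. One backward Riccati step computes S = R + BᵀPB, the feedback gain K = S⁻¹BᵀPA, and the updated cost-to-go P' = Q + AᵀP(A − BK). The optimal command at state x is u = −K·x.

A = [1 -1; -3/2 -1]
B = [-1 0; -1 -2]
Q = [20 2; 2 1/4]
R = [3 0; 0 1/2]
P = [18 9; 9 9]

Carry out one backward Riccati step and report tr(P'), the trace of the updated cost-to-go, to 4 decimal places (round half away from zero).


BᵀP = [-27.0000 -18.0000; -18.0000 -18.0000]
S = R + BᵀPB = [3 0; 0 1/2] + [45.0000 36.0000; 36.0000 36.0000] = [48.0000 36.0000; 36.0000 36.5000]
BᵀPA = [0.0000 45.0000; 9.0000 36.0000]
K = S⁻¹·BᵀPA = [-0.7105 0.7599; 0.9474 0.2368]
A−BK = [0.2895 -0.2401; -0.3158 0.2336]
AᵀP(A−BK) = [2.7237 -2.1316; -2.1316 2.2796]
P' = Q + AᵀP(A−BK) = [22.7237 -0.1316; -0.1316 2.5296]
tr(P') = 25.2533

25.2533


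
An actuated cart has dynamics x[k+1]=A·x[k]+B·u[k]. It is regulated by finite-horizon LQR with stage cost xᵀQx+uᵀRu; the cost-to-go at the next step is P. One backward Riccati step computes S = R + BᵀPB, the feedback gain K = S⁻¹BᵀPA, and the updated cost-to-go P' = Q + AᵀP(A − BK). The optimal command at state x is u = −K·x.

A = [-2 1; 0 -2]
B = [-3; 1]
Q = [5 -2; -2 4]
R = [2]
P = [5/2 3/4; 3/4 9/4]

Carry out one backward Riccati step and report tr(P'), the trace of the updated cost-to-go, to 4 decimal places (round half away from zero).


17.2612

BᵀP = [-6.7500 0.0000]
S = R + BᵀPB = [2] + [20.2500] = [22.2500]
BᵀPA = [13.5000 -6.7500]
K = S⁻¹·BᵀPA = [0.6067 -0.3034]
A−BK = [-0.1798 0.0899; -0.6067 -1.6966]
AᵀP(A−BK) = [1.8090 2.0955; 2.0955 6.4522]
P' = Q + AᵀP(A−BK) = [6.8090 0.0955; 0.0955 10.4522]
tr(P') = 17.2612


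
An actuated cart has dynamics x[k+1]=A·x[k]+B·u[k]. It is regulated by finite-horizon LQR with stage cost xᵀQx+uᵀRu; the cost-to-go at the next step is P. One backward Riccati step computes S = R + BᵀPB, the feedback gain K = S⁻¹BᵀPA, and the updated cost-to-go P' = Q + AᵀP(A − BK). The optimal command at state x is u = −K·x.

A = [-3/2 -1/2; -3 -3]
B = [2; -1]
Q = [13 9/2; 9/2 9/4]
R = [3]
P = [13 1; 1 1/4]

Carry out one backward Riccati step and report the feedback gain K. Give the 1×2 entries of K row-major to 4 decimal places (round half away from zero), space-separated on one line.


-0.8341 -0.3463

BᵀP = [25.0000 1.7500]
S = R + BᵀPB = [3] + [48.2500] = [51.2500]
BᵀPA = [-42.7500 -17.7500]
K = S⁻¹·BᵀPA = [-0.8341 -0.3463]
A−BK = [0.1683 0.1927; -3.8341 -3.3463]
AᵀP(A−BK) = [4.8402 3.1939; 3.1939 2.3524]
P' = Q + AᵀP(A−BK) = [17.8402 7.6939; 7.6939 4.6024]
tr(P') = 22.4427


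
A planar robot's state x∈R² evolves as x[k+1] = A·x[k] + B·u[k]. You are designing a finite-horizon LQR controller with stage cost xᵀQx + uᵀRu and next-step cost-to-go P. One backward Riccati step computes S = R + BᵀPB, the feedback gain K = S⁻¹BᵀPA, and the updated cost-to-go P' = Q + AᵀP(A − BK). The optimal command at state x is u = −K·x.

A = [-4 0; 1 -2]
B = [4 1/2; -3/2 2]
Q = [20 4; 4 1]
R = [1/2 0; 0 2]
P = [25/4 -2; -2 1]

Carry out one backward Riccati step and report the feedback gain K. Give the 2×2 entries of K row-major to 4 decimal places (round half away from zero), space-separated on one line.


BᵀP = [28.0000 -9.5000; -0.8750 1.0000]
S = R + BᵀPB = [1/2 0; 0 2] + [126.2500 -5.0000; -5.0000 1.5625] = [126.7500 -5.0000; -5.0000 3.5625]
BᵀPA = [-121.5000 19.0000; 4.5000 -2.0000]
K = S⁻¹·BᵀPA = [-0.9620 0.1352; -0.0870 -0.3716]
A−BK = [-0.1084 -0.3552; -0.2689 -1.0540]
AᵀP(A−BK) = [0.5071 0.1042; 0.1042 0.6872]
P' = Q + AᵀP(A−BK) = [20.5071 4.1042; 4.1042 1.6872]
tr(P') = 22.1943

-0.9620 0.1352 -0.0870 -0.3716


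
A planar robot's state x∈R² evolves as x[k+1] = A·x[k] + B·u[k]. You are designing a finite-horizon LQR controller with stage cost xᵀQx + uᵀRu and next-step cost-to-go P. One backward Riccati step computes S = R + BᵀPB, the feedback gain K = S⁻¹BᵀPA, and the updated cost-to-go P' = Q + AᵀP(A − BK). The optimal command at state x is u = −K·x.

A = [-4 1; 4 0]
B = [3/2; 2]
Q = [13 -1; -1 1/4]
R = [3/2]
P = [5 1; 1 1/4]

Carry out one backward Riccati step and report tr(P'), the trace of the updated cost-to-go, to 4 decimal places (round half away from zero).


BᵀP = [9.5000 2.0000]
S = R + BᵀPB = [3/2] + [18.2500] = [19.7500]
BᵀPA = [-30.0000 9.5000]
K = S⁻¹·BᵀPA = [-1.5190 0.4810]
A−BK = [-1.7215 0.2785; 7.0380 -0.9620]
AᵀP(A−BK) = [6.4304 -1.5696; -1.5696 0.4304]
P' = Q + AᵀP(A−BK) = [19.4304 -2.5696; -2.5696 0.6804]
tr(P') = 20.1108

20.1108


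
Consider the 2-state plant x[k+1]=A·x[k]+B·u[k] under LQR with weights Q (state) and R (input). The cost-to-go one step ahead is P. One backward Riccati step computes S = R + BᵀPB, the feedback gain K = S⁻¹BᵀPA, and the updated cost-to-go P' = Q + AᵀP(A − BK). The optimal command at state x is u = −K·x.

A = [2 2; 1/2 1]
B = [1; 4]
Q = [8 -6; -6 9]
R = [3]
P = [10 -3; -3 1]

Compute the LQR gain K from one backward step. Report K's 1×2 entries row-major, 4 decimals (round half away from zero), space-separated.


-0.7000 -0.6000

BᵀP = [-2.0000 1.0000]
S = R + BᵀPB = [3] + [2.0000] = [5.0000]
BᵀPA = [-3.5000 -3.0000]
K = S⁻¹·BᵀPA = [-0.7000 -0.6000]
A−BK = [2.7000 2.6000; 3.3000 3.4000]
AᵀP(A−BK) = [31.8000 29.4000; 29.4000 27.2000]
P' = Q + AᵀP(A−BK) = [39.8000 23.4000; 23.4000 36.2000]
tr(P') = 76.0000


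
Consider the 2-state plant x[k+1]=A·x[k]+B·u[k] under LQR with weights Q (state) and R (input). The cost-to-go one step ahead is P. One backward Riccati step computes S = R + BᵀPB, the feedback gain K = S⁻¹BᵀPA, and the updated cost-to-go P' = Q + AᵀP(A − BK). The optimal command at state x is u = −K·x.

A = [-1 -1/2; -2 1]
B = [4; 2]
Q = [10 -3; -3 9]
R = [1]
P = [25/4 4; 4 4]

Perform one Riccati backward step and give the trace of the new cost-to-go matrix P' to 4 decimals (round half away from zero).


BᵀP = [33.0000 24.0000]
S = R + BᵀPB = [1] + [180.0000] = [181.0000]
BᵀPA = [-81.0000 7.5000]
K = S⁻¹·BᵀPA = [-0.4475 0.0414]
A−BK = [0.7901 -0.6657; -1.1050 0.9171]
AᵀP(A−BK) = [2.0014 -1.5186; -1.5186 1.2517]
P' = Q + AᵀP(A−BK) = [12.0014 -4.5186; -4.5186 10.2517]
tr(P') = 22.2531

22.2531


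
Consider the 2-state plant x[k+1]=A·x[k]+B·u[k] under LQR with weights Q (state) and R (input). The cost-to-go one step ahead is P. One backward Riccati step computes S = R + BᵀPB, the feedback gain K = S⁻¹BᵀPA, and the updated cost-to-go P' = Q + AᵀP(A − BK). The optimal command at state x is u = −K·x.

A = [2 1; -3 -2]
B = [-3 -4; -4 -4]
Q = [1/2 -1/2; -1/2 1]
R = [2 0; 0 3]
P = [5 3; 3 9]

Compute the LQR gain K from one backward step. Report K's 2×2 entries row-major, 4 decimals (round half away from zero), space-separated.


BᵀP = [-27.0000 -45.0000; -32.0000 -48.0000]
S = R + BᵀPB = [2 0; 0 3] + [261.0000 288.0000; 288.0000 320.0000] = [263.0000 288.0000; 288.0000 323.0000]
BᵀPA = [81.0000 63.0000; 80.0000 64.0000]
K = S⁻¹·BᵀPA = [1.5576 0.9561; -1.1411 -0.6544]
A−BK = [2.1082 1.2509; -1.3342 -0.7930]
AᵀP(A−BK) = [30.1257 17.9042; 17.9042 10.6444]
P' = Q + AᵀP(A−BK) = [30.6257 17.4042; 17.4042 11.6444]
tr(P') = 42.2701

1.5576 0.9561 -1.1411 -0.6544


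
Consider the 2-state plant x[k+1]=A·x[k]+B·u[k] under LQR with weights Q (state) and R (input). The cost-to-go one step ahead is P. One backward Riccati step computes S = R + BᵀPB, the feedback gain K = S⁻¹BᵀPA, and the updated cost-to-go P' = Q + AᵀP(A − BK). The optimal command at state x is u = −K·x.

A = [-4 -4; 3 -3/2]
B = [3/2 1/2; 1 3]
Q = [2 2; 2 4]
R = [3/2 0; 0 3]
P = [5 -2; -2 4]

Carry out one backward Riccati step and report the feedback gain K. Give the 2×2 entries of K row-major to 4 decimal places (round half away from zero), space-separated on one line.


BᵀP = [5.5000 1.0000; -3.5000 11.0000]
S = R + BᵀPB = [3/2 0; 0 3] + [9.2500 5.7500; 5.7500 31.2500] = [10.7500 5.7500; 5.7500 34.2500]
BᵀPA = [-19.0000 -23.5000; 47.0000 -2.5000]
K = S⁻¹·BᵀPA = [-2.7482 -2.3588; 1.8336 0.3230]
A−BK = [-0.7945 -0.6233; 0.2473 -0.1102]
AᵀP(A−BK) = [25.6024 14.0007; 14.0007 10.3752]
P' = Q + AᵀP(A−BK) = [27.6024 16.0007; 16.0007 14.3752]
tr(P') = 41.9776

-2.7482 -2.3588 1.8336 0.3230


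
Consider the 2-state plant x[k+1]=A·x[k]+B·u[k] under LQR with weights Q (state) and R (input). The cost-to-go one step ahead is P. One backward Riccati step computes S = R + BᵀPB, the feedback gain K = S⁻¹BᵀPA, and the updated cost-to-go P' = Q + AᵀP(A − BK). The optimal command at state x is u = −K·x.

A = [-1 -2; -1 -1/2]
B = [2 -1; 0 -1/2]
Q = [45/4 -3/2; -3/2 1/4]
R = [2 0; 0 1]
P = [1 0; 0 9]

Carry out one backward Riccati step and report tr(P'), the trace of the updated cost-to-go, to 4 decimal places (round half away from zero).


15.5233

BᵀP = [2.0000 0.0000; -1.0000 -4.5000]
S = R + BᵀPB = [2 0; 0 1] + [4.0000 -2.0000; -2.0000 3.2500] = [6.0000 -2.0000; -2.0000 4.2500]
BᵀPA = [-2.0000 -4.0000; 5.5000 4.2500]
K = S⁻¹·BᵀPA = [0.1163 -0.3953; 1.3488 0.8140]
A−BK = [0.1163 -0.3953; -0.3256 -0.0930]
AᵀP(A−BK) = [2.8140 1.2326; 1.2326 1.2093]
P' = Q + AᵀP(A−BK) = [14.0640 -0.2674; -0.2674 1.4593]
tr(P') = 15.5233


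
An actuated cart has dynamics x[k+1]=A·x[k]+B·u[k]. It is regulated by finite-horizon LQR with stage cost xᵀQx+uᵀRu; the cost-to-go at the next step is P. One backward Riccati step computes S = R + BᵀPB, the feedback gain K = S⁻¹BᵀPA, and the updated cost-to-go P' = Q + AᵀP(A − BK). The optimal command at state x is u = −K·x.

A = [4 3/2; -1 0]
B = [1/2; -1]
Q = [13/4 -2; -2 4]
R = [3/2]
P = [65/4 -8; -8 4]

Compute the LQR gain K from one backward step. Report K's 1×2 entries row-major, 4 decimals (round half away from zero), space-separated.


BᵀP = [16.1250 -8.0000]
S = R + BᵀPB = [3/2] + [16.0625] = [17.5625]
BᵀPA = [72.5000 24.1875]
K = S⁻¹·BᵀPA = [4.1281 1.3772]
A−BK = [1.9359 0.8114; 3.1281 1.3772]
AᵀP(A−BK) = [28.7117 9.6512; 9.6512 3.2509]
P' = Q + AᵀP(A−BK) = [31.9617 7.6512; 7.6512 7.2509]
tr(P') = 39.2126

4.1281 1.3772


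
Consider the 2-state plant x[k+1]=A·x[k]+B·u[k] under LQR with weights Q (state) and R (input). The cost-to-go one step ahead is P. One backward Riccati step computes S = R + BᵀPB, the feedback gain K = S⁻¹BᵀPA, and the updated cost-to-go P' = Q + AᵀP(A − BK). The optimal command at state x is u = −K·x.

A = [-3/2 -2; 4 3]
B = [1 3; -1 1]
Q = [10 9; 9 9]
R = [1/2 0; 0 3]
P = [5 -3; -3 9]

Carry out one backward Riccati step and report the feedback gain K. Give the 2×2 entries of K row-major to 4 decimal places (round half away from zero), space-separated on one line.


BᵀP = [8.0000 -12.0000; 12.0000 0.0000]
S = R + BᵀPB = [1/2 0; 0 3] + [20.0000 12.0000; 12.0000 36.0000] = [20.5000 12.0000; 12.0000 39.0000]
BᵀPA = [-60.0000 -52.0000; -18.0000 -24.0000]
K = S⁻¹·BᵀPA = [-3.2403 -2.6545; 0.5355 0.2014]
A−BK = [0.1339 0.0503; 0.2243 0.1442]
AᵀP(A−BK) = [6.4720 4.8570; 4.8570 3.8009]
P' = Q + AᵀP(A−BK) = [16.4720 13.8570; 13.8570 12.8009]
tr(P') = 29.2729

-3.2403 -2.6545 0.5355 0.2014


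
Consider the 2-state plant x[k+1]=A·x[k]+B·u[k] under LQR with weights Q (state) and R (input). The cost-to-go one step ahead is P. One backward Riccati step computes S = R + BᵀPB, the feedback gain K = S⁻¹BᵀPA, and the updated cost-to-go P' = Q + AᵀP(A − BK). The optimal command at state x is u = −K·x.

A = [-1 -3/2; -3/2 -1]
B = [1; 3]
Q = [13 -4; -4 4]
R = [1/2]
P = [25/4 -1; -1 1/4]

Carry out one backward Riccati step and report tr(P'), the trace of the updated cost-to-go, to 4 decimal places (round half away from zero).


22.2396

BᵀP = [3.2500 -0.2500]
S = R + BᵀPB = [1/2] + [2.5000] = [3.0000]
BᵀPA = [-2.8750 -4.6250]
K = S⁻¹·BᵀPA = [-0.9583 -1.5417]
A−BK = [-0.0417 0.0417; 1.3750 3.6250]
AᵀP(A−BK) = [1.0573 2.0677; 2.0677 4.1823]
P' = Q + AᵀP(A−BK) = [14.0573 -1.9323; -1.9323 8.1823]
tr(P') = 22.2396


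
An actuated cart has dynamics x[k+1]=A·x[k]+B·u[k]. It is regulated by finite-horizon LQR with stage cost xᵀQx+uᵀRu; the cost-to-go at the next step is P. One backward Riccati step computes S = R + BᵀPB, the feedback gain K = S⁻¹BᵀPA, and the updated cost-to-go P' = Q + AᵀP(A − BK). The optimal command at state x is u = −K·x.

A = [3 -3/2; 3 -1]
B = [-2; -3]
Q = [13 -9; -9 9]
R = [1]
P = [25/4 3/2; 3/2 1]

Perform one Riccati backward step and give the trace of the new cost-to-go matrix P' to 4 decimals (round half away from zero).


25.2606

BᵀP = [-17.0000 -6.0000]
S = R + BᵀPB = [1] + [52.0000] = [53.0000]
BᵀPA = [-69.0000 31.5000]
K = S⁻¹·BᵀPA = [-1.3019 0.5943]
A−BK = [0.3962 -0.3113; -0.9057 0.7830]
AᵀP(A−BK) = [2.4198 -1.3656; -1.3656 0.8408]
P' = Q + AᵀP(A−BK) = [15.4198 -10.3656; -10.3656 9.8408]
tr(P') = 25.2606


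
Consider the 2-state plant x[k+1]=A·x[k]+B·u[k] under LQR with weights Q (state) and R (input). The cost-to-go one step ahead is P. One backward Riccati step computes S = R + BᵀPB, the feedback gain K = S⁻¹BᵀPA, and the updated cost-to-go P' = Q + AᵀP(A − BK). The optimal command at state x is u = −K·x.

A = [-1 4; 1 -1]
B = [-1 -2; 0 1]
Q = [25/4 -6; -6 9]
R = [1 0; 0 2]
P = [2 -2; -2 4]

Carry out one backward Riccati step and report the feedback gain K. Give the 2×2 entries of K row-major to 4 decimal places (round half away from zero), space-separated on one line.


0.1333 -0.9333 0.6000 -1.2000

BᵀP = [-2.0000 2.0000; -6.0000 8.0000]
S = R + BᵀPB = [1 0; 0 2] + [2.0000 6.0000; 6.0000 20.0000] = [3.0000 6.0000; 6.0000 22.0000]
BᵀPA = [4.0000 -10.0000; 14.0000 -32.0000]
K = S⁻¹·BᵀPA = [0.1333 -0.9333; 0.6000 -1.2000]
A−BK = [0.3333 0.6667; 0.4000 0.2000]
AᵀP(A−BK) = [1.0667 -1.4667; -1.4667 4.2667]
P' = Q + AᵀP(A−BK) = [7.3167 -7.4667; -7.4667 13.2667]
tr(P') = 20.5833


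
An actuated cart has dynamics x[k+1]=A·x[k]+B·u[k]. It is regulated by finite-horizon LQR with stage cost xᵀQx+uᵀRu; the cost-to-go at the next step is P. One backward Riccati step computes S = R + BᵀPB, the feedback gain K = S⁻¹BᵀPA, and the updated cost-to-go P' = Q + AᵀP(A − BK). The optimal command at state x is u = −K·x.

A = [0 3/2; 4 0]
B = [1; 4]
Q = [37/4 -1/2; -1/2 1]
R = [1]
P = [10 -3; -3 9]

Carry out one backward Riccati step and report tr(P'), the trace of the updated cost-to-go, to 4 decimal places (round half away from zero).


BᵀP = [-2.0000 33.0000]
S = R + BᵀPB = [1] + [130.0000] = [131.0000]
BᵀPA = [132.0000 -3.0000]
K = S⁻¹·BᵀPA = [1.0076 -0.0229]
A−BK = [-1.0076 1.5229; -0.0305 0.0916]
AᵀP(A−BK) = [10.9924 -14.9771; -14.9771 22.4313]
P' = Q + AᵀP(A−BK) = [20.2424 -15.4771; -15.4771 23.4313]
tr(P') = 43.6737

43.6737


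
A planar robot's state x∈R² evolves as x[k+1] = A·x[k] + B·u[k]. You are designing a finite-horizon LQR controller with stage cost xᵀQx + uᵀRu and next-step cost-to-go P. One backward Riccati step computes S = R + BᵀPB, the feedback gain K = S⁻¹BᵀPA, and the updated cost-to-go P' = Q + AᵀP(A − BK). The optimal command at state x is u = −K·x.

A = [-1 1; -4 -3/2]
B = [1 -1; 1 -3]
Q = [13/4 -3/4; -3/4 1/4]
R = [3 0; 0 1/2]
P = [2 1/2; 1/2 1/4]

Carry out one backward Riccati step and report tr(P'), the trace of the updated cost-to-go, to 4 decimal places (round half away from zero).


4.8309

BᵀP = [2.5000 0.7500; -3.5000 -1.2500]
S = R + BᵀPB = [3 0; 0 1/2] + [3.2500 -4.7500; -4.7500 7.2500] = [6.2500 -4.7500; -4.7500 7.7500]
BᵀPA = [-5.5000 1.3750; 8.5000 -1.6250]
K = S⁻¹·BᵀPA = [-0.0870 0.1135; 1.0435 -0.1401]
A−BK = [0.1304 0.7464; -0.7826 -2.0338]
AᵀP(A−BK) = [0.6522 0.0652; 0.0652 0.6787]
P' = Q + AᵀP(A−BK) = [3.9022 -0.6848; -0.6848 0.9287]
tr(P') = 4.8309


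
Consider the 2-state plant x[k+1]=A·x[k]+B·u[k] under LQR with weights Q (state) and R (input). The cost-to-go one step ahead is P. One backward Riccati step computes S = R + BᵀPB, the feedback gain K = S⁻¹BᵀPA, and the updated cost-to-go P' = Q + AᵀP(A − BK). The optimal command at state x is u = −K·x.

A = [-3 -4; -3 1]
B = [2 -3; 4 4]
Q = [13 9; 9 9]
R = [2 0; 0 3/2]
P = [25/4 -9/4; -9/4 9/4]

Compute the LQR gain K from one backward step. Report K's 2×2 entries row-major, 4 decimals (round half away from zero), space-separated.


-0.9703 -0.5986 0.2929 0.8883

BᵀP = [3.5000 4.5000; -27.7500 15.7500]
S = R + BᵀPB = [2 0; 0 3/2] + [25.0000 7.5000; 7.5000 146.2500] = [27.0000 7.5000; 7.5000 147.7500]
BᵀPA = [-24.0000 -9.5000; 36.0000 126.7500]
K = S⁻¹·BᵀPA = [-0.9703 -0.5986; 0.2929 0.8883]
A−BK = [-0.1808 -0.1381; -0.2906 -0.1587]
AᵀP(A−BK) = [2.1693 1.6568; 1.6568 1.9773]
P' = Q + AᵀP(A−BK) = [15.1693 10.6568; 10.6568 10.9773]
tr(P') = 26.1466


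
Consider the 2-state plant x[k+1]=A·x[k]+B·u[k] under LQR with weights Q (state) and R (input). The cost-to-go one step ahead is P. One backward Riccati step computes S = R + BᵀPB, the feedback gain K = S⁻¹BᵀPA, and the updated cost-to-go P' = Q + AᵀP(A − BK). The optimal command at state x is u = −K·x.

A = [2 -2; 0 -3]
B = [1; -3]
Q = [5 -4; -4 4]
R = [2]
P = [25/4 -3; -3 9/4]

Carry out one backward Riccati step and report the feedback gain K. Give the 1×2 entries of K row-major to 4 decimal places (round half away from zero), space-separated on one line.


BᵀP = [15.2500 -9.7500]
S = R + BᵀPB = [2] + [44.5000] = [46.5000]
BᵀPA = [30.5000 -1.2500]
K = S⁻¹·BᵀPA = [0.6559 -0.0269]
A−BK = [1.3441 -1.9731; 1.9677 -3.0806]
AᵀP(A−BK) = [4.9946 -6.1801; -6.1801 9.2164]
P' = Q + AᵀP(A−BK) = [9.9946 -10.1801; -10.1801 13.2164]
tr(P') = 23.2110

0.6559 -0.0269


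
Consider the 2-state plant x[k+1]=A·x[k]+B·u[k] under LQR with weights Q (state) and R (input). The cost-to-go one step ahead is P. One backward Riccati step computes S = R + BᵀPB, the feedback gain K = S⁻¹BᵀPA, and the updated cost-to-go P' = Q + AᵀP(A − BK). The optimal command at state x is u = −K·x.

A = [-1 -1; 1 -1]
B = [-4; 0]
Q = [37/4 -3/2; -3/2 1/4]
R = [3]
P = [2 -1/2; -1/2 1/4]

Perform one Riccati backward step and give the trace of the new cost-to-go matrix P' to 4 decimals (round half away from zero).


10.1143

BᵀP = [-8.0000 2.0000]
S = R + BᵀPB = [3] + [32.0000] = [35.0000]
BᵀPA = [10.0000 6.0000]
K = S⁻¹·BᵀPA = [0.2857 0.1714]
A−BK = [0.1429 -0.3143; 1.0000 -1.0000]
AᵀP(A−BK) = [0.3929 0.0357; 0.0357 0.2214]
P' = Q + AᵀP(A−BK) = [9.6429 -1.4643; -1.4643 0.4714]
tr(P') = 10.1143


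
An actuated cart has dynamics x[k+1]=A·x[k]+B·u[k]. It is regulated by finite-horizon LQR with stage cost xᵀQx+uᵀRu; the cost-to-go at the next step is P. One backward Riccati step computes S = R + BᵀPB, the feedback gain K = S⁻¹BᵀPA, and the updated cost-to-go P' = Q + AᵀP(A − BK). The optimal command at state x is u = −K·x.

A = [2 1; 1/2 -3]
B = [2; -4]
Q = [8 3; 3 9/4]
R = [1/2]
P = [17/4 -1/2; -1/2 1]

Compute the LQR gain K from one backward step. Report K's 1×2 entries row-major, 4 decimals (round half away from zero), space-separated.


BᵀP = [10.5000 -5.0000]
S = R + BᵀPB = [1/2] + [41.0000] = [41.5000]
BᵀPA = [18.5000 25.5000]
K = S⁻¹·BᵀPA = [0.4458 0.6145]
A−BK = [1.1084 -0.2289; 2.2831 -0.5422]
AᵀP(A−BK) = [8.0030 -1.6175; -1.6175 0.5813]
P' = Q + AᵀP(A−BK) = [16.0030 1.3825; 1.3825 2.8313]
tr(P') = 18.8343

0.4458 0.6145


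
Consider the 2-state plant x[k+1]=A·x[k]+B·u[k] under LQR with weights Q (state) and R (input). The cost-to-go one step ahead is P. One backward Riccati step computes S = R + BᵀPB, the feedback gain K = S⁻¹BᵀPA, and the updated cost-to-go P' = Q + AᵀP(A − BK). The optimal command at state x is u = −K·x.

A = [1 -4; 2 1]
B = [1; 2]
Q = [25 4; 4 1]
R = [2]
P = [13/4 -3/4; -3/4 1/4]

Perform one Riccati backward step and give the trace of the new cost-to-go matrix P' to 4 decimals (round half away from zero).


BᵀP = [1.7500 -0.2500]
S = R + BᵀPB = [2] + [1.2500] = [3.2500]
BᵀPA = [1.2500 -7.2500]
K = S⁻¹·BᵀPA = [0.3846 -2.2308]
A−BK = [0.6154 -1.7692; 1.2308 5.4615]
AᵀP(A−BK) = [0.7692 -4.4615; -4.4615 42.0769]
P' = Q + AᵀP(A−BK) = [25.7692 -0.4615; -0.4615 43.0769]
tr(P') = 68.8462

68.8462


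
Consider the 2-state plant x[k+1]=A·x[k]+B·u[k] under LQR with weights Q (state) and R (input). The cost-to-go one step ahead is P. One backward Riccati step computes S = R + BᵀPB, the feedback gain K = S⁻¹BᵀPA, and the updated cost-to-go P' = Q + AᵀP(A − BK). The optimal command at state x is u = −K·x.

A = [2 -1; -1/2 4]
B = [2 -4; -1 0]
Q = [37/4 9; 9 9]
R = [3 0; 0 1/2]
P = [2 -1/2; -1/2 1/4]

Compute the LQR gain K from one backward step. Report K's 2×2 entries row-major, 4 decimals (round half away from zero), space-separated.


0.0639 -0.1946 -0.4877 0.3845

BᵀP = [4.5000 -1.2500; -8.0000 2.0000]
S = R + BᵀPB = [3 0; 0 1/2] + [10.2500 -18.0000; -18.0000 32.0000] = [13.2500 -18.0000; -18.0000 32.5000]
BᵀPA = [9.6250 -9.5000; -17.0000 16.0000]
K = S⁻¹·BᵀPA = [0.0639 -0.1946; -0.4877 0.3845]
A−BK = [-0.0785 0.9273; -0.4361 3.8054]
AᵀP(A−BK) = [0.1568 -0.3400; -0.3400 1.9988]
P' = Q + AᵀP(A−BK) = [9.4068 8.6600; 8.6600 10.9988]
tr(P') = 20.4056


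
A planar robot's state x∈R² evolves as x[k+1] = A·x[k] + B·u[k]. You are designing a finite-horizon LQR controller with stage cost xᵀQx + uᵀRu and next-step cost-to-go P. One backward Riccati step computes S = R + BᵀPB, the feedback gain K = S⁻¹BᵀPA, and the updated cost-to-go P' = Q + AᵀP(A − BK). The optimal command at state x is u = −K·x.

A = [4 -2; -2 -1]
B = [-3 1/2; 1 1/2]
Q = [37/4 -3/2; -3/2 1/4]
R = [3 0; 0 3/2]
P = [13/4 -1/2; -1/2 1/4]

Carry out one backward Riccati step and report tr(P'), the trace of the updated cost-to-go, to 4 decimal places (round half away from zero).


BᵀP = [-10.2500 1.7500; 1.3750 -0.1250]
S = R + BᵀPB = [3 0; 0 3/2] + [32.5000 -4.2500; -4.2500 0.6250] = [35.5000 -4.2500; -4.2500 2.1250]
BᵀPA = [-44.5000 18.7500; 5.7500 -2.6250]
K = S⁻¹·BᵀPA = [-1.2222 0.5000; 0.2614 -0.2353]
A−BK = [0.2026 -0.3824; -0.9085 -1.3824]
AᵀP(A−BK) = [5.1078 -1.8971; -1.8971 1.2574]
P' = Q + AᵀP(A−BK) = [14.3578 -3.3971; -3.3971 1.5074]
tr(P') = 15.8652

15.8652


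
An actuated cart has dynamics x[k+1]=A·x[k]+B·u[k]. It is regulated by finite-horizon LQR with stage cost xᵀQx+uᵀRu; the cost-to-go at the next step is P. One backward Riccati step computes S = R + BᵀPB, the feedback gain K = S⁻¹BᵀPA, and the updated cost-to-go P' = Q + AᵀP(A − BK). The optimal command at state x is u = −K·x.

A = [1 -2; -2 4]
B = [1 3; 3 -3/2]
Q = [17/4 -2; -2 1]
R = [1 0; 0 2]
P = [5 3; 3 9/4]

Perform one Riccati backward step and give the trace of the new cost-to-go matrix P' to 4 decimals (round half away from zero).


BᵀP = [14.0000 9.7500; 10.5000 5.6250]
S = R + BᵀPB = [1 0; 0 2] + [43.2500 27.3750; 27.3750 23.0625] = [44.2500 27.3750; 27.3750 25.0625]
BᵀPA = [-5.5000 11.0000; -0.7500 1.5000]
K = S⁻¹·BᵀPA = [-0.3262 0.6524; 0.3264 -0.6528]
A−BK = [0.3471 -0.6941; -0.5318 1.0636]
AᵀP(A−BK) = [0.4506 -0.9013; -0.9013 1.8026]
P' = Q + AᵀP(A−BK) = [4.7006 -2.9013; -2.9013 2.8026]
tr(P') = 7.5032

7.5032


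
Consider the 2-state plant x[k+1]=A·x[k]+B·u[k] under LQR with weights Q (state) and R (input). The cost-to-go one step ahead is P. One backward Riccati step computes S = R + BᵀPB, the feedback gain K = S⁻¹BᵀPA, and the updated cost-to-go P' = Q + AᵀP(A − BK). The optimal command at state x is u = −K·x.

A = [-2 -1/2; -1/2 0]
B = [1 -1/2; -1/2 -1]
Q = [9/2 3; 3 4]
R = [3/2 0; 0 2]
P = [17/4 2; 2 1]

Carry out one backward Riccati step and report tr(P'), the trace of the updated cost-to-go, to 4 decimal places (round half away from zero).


BᵀP = [3.2500 1.5000; -4.1250 -2.0000]
S = R + BᵀPB = [3/2 0; 0 2] + [2.5000 -3.1250; -3.1250 4.0625] = [4.0000 -3.1250; -3.1250 6.0625]
BᵀPA = [-7.2500 -1.6250; 9.2500 2.0625]
K = S⁻¹·BᵀPA = [-1.0388 -0.2352; 0.9903 0.2190]
A−BK = [-0.4660 -0.1553; -0.0291 0.1014]
AᵀP(A−BK) = [4.5583 1.0194; 1.0194 0.2287]
P' = Q + AᵀP(A−BK) = [9.0583 4.0194; 4.0194 4.2287]
tr(P') = 13.2869

13.2869


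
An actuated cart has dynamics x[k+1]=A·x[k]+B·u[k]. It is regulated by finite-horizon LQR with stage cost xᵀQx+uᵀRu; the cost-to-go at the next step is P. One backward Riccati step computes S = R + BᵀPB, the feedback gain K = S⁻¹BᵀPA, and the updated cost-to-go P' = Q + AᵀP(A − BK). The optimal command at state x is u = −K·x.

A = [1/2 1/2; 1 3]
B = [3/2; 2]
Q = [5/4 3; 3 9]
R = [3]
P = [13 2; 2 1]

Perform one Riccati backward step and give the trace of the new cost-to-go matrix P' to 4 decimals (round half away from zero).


14.1049

BᵀP = [23.5000 5.0000]
S = R + BᵀPB = [3] + [45.2500] = [48.2500]
BᵀPA = [16.7500 26.7500]
K = S⁻¹·BᵀPA = [0.3472 0.5544]
A−BK = [-0.0207 -0.3316; 0.3057 1.8912]
AᵀP(A−BK) = [0.4352 0.9637; 0.9637 3.4197]
P' = Q + AᵀP(A−BK) = [1.6852 3.9637; 3.9637 12.4197]
tr(P') = 14.1049


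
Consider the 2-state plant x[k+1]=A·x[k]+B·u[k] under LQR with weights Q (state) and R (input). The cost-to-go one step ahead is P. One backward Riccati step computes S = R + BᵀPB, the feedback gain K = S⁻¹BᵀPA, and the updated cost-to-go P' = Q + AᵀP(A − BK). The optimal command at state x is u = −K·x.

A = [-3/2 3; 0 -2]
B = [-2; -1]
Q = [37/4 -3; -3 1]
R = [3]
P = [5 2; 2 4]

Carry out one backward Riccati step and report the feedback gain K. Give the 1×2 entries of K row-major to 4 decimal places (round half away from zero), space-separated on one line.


0.5143 -0.5714

BᵀP = [-12.0000 -8.0000]
S = R + BᵀPB = [3] + [32.0000] = [35.0000]
BᵀPA = [18.0000 -20.0000]
K = S⁻¹·BᵀPA = [0.5143 -0.5714]
A−BK = [-0.4714 1.8571; 0.5143 -2.5714]
AᵀP(A−BK) = [1.9929 -6.2143; -6.2143 25.5714]
P' = Q + AᵀP(A−BK) = [11.2429 -9.2143; -9.2143 26.5714]
tr(P') = 37.8143


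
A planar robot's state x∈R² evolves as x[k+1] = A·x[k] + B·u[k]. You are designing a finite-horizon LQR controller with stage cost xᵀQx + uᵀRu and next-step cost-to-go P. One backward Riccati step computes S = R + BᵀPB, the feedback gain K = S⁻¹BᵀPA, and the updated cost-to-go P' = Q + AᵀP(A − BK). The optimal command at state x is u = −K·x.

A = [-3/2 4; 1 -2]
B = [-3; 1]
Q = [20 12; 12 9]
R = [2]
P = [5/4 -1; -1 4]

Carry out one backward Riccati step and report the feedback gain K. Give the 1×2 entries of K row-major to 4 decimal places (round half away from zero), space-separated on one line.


0.6075 -1.4194

BᵀP = [-4.7500 7.0000]
S = R + BᵀPB = [2] + [21.2500] = [23.2500]
BᵀPA = [14.1250 -33.0000]
K = S⁻¹·BᵀPA = [0.6075 -1.4194]
A−BK = [0.3226 -0.2581; 0.3925 -0.5806]
AᵀP(A−BK) = [1.2312 -2.4516; -2.4516 5.1613]
P' = Q + AᵀP(A−BK) = [21.2312 9.5484; 9.5484 14.1613]
tr(P') = 35.3925


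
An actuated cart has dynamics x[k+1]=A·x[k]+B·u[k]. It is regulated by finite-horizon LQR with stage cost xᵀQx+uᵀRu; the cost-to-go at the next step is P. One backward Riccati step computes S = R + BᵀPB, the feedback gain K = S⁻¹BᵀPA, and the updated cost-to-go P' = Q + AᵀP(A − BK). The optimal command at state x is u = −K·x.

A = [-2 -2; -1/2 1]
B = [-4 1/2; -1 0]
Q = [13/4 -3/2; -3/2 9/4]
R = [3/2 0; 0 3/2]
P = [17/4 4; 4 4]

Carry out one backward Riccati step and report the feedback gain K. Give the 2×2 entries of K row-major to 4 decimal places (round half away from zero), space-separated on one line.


BᵀP = [-21.0000 -20.0000; 2.1250 2.0000]
S = R + BᵀPB = [3/2 0; 0 3/2] + [104.0000 -10.5000; -10.5000 1.0625] = [105.5000 -10.5000; -10.5000 2.5625]
BᵀPA = [52.0000 22.0000; -5.2500 -2.2500]
K = S⁻¹·BᵀPA = [0.4880 0.2046; -0.0492 -0.0398]
A−BK = [-0.0234 -1.1618; -0.0120 1.2046]
AᵀP(A−BK) = [0.3660 0.1534; 0.1534 0.4099]
P' = Q + AᵀP(A−BK) = [3.6160 -1.3466; -1.3466 2.6599]
tr(P') = 6.2759

0.4880 0.2046 -0.0492 -0.0398


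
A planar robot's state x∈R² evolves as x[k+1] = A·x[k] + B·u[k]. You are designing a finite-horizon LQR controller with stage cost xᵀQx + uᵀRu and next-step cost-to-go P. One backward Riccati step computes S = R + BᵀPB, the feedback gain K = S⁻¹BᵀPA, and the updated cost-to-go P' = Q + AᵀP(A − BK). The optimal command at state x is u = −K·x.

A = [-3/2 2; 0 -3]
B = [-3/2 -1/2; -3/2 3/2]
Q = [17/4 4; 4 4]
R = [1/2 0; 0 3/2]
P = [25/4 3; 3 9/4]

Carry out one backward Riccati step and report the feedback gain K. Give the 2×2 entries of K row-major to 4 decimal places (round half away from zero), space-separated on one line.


BᵀP = [-13.8750 -7.8750; 1.3750 1.8750]
S = R + BᵀPB = [1/2 0; 0 3/2] + [32.6250 -4.8750; -4.8750 2.1250] = [33.1250 -4.8750; -4.8750 3.6250]
BᵀPA = [20.8125 -4.1250; -2.0625 -2.8750]
K = S⁻¹·BᵀPA = [0.6789 -0.3008; 0.3441 -1.1976]
A−BK = [-0.3095 0.9500; 0.5023 -1.6548]
AᵀP(A−BK) = [0.6417 -1.4601; -1.4601 4.5662]
P' = Q + AᵀP(A−BK) = [4.8917 2.5399; 2.5399 8.5662]
tr(P') = 13.4579

0.6789 -0.3008 0.3441 -1.1976


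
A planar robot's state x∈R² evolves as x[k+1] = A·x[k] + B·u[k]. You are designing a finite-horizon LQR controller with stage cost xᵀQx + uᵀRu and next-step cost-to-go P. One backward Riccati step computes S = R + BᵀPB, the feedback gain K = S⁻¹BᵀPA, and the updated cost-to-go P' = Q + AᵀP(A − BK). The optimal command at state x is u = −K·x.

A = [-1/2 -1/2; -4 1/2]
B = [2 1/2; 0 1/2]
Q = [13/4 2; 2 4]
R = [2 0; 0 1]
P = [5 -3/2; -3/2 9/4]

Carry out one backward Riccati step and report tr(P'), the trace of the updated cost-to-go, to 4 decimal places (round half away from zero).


28.7519

BᵀP = [10.0000 -3.0000; 1.7500 0.3750]
S = R + BᵀPB = [2 0; 0 1] + [20.0000 3.5000; 3.5000 1.0625] = [22.0000 3.5000; 3.5000 2.0625]
BᵀPA = [7.0000 -6.5000; -2.3750 -0.6875]
K = S⁻¹·BᵀPA = [0.6868 -0.3321; -2.3170 0.2302]
A−BK = [-0.7151 0.0491; -2.8415 0.3849]
AᵀP(A−BK) = [20.9396 -3.0038; -3.0038 0.5623]
P' = Q + AᵀP(A−BK) = [24.1896 -1.0038; -1.0038 4.5623]
tr(P') = 28.7519


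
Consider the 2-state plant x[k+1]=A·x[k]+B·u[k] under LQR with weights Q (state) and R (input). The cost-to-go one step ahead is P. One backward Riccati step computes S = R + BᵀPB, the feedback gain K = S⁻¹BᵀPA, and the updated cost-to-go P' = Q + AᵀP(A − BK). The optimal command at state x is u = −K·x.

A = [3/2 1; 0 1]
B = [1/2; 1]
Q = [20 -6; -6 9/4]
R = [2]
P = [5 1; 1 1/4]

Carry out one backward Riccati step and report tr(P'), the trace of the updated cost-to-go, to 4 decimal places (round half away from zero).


30.6111

BᵀP = [3.5000 0.7500]
S = R + BᵀPB = [2] + [2.5000] = [4.5000]
BᵀPA = [5.2500 4.2500]
K = S⁻¹·BᵀPA = [1.1667 0.9444]
A−BK = [0.9167 0.5278; -1.1667 0.0556]
AᵀP(A−BK) = [5.1250 4.0417; 4.0417 3.2361]
P' = Q + AᵀP(A−BK) = [25.1250 -1.9583; -1.9583 5.4861]
tr(P') = 30.6111


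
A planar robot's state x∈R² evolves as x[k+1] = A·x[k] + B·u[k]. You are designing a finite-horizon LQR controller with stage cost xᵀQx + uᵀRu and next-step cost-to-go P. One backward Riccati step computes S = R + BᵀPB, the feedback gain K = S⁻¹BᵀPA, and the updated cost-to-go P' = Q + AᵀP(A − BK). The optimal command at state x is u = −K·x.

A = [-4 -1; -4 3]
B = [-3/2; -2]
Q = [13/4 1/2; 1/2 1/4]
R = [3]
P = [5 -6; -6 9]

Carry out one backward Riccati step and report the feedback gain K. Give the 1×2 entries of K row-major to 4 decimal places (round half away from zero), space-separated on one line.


1.2632 -2.2105

BᵀP = [4.5000 -9.0000]
S = R + BᵀPB = [3] + [11.2500] = [14.2500]
BᵀPA = [18.0000 -31.5000]
K = S⁻¹·BᵀPA = [1.2632 -2.2105]
A−BK = [-2.1053 -4.3158; -1.4737 -1.4211]
AᵀP(A−BK) = [9.2632 -0.2105; -0.2105 52.3684]
P' = Q + AᵀP(A−BK) = [12.5132 0.2895; 0.2895 52.6184]
tr(P') = 65.1316


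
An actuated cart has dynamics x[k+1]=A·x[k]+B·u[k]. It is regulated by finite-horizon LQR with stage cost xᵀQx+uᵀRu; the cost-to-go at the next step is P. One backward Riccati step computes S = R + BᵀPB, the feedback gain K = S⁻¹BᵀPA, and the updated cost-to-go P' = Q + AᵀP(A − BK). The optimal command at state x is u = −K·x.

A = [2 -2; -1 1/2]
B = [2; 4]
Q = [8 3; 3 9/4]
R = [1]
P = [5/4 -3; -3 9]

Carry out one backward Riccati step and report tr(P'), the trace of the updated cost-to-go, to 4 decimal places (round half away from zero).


14.6275

BᵀP = [-9.5000 30.0000]
S = R + BᵀPB = [1] + [101.0000] = [102.0000]
BᵀPA = [-49.0000 34.0000]
K = S⁻¹·BᵀPA = [-0.4804 0.3333]
A−BK = [2.9608 -2.6667; 0.9216 -0.8333]
AᵀP(A−BK) = [2.4608 -2.1667; -2.1667 1.9167]
P' = Q + AᵀP(A−BK) = [10.4608 0.8333; 0.8333 4.1667]
tr(P') = 14.6275


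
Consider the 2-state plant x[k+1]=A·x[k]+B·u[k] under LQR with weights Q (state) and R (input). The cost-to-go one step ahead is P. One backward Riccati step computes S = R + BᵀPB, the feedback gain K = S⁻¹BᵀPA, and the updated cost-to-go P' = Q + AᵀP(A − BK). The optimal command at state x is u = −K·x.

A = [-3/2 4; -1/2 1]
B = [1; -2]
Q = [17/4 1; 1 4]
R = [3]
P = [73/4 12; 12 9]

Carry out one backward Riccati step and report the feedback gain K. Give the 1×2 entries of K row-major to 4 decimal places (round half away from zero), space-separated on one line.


BᵀP = [-5.7500 -6.0000]
S = R + BᵀPB = [3] + [6.2500] = [9.2500]
BᵀPA = [11.6250 -29.0000]
K = S⁻¹·BᵀPA = [1.2568 -3.1351]
A−BK = [-2.7568 7.1351; 2.0135 -5.2703]
AᵀP(A−BK) = [46.7027 -119.5541; -119.5541 306.0811]
P' = Q + AᵀP(A−BK) = [50.9527 -118.5541; -118.5541 310.0811]
tr(P') = 361.0338

1.2568 -3.1351


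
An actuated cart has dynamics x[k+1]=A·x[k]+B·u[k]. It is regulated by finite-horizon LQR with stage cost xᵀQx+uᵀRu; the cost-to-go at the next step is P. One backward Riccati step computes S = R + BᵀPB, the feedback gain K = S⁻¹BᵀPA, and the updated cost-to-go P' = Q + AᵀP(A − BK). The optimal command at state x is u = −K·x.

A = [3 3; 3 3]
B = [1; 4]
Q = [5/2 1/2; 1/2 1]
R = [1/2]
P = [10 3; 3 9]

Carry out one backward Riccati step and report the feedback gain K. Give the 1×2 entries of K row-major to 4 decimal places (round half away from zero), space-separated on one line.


BᵀP = [22.0000 39.0000]
S = R + BᵀPB = [1/2] + [178.0000] = [178.5000]
BᵀPA = [183.0000 183.0000]
K = S⁻¹·BᵀPA = [1.0252 1.0252]
A−BK = [1.9748 1.9748; -1.1008 -1.1008]
AᵀP(A−BK) = [37.3866 37.3866; 37.3866 37.3866]
P' = Q + AᵀP(A−BK) = [39.8866 37.8866; 37.8866 38.3866]
tr(P') = 78.2731

1.0252 1.0252


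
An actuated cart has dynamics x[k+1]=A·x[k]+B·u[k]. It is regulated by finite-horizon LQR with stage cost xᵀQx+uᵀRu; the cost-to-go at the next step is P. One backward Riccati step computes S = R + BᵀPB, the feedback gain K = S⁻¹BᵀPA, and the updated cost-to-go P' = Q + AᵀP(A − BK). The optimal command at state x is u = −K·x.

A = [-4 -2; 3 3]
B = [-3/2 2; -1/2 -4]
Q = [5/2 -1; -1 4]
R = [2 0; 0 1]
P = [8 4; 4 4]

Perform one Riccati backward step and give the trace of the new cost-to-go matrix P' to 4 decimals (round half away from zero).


BᵀP = [-14.0000 -8.0000; 0.0000 -8.0000]
S = R + BᵀPB = [2 0; 0 1] + [25.0000 4.0000; 4.0000 32.0000] = [27.0000 4.0000; 4.0000 33.0000]
BᵀPA = [32.0000 4.0000; -24.0000 -24.0000]
K = S⁻¹·BᵀPA = [1.3166 0.2606; -0.8869 -0.7589]
A−BK = [-0.2514 -0.0914; 0.1109 0.0949]
AᵀP(A−BK) = [4.5851 1.4491; 1.4491 0.7451]
P' = Q + AᵀP(A−BK) = [7.0851 0.4491; 0.4491 4.7451]
tr(P') = 11.8303

11.8303


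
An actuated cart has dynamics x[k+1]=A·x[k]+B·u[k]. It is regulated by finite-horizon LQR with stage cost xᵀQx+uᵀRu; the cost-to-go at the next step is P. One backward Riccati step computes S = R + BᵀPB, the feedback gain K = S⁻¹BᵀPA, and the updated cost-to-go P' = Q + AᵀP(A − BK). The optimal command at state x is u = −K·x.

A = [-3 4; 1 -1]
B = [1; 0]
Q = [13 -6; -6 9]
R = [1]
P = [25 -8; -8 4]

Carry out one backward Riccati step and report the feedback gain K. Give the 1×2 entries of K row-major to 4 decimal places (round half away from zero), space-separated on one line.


BᵀP = [25.0000 -8.0000]
S = R + BᵀPB = [1] + [25.0000] = [26.0000]
BᵀPA = [-83.0000 108.0000]
K = S⁻¹·BᵀPA = [-3.1923 4.1538]
A−BK = [0.1923 -0.1538; 1.0000 -1.0000]
AᵀP(A−BK) = [12.0385 -15.2308; -15.2308 19.3846]
P' = Q + AᵀP(A−BK) = [25.0385 -21.2308; -21.2308 28.3846]
tr(P') = 53.4231

-3.1923 4.1538


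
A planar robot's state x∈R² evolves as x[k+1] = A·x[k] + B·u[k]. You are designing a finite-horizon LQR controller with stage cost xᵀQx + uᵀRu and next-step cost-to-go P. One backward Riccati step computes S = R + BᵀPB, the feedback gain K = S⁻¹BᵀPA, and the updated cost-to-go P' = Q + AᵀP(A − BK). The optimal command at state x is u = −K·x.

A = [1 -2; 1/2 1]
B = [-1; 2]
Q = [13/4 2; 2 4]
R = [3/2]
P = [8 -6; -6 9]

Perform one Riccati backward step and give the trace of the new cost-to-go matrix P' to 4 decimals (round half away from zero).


16.6439

BᵀP = [-20.0000 24.0000]
S = R + BᵀPB = [3/2] + [68.0000] = [69.5000]
BᵀPA = [-8.0000 64.0000]
K = S⁻¹·BᵀPA = [-0.1151 0.9209]
A−BK = [0.8849 -1.0791; 0.7302 -0.8417]
AᵀP(A−BK) = [3.3291 -4.1331; -4.1331 6.0647]
P' = Q + AᵀP(A−BK) = [6.5791 -2.1331; -2.1331 10.0647]
tr(P') = 16.6439


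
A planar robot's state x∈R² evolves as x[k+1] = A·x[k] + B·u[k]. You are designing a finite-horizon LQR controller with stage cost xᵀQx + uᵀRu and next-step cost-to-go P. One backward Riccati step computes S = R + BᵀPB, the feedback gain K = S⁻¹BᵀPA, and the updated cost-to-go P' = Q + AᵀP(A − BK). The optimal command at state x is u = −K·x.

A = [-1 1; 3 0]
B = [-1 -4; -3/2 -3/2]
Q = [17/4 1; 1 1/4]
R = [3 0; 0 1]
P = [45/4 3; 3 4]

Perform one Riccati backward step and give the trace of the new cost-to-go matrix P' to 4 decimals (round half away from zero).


BᵀP = [-15.7500 -9.0000; -49.5000 -18.0000]
S = R + BᵀPB = [3 0; 0 1] + [29.2500 76.5000; 76.5000 225.0000] = [32.2500 76.5000; 76.5000 226.0000]
BᵀPA = [-11.2500 -15.7500; -4.5000 -49.5000]
K = S⁻¹·BᵀPA = [-1.5305 0.1582; 0.4982 -0.2726]
A−BK = [-0.5379 0.0679; 1.4514 -0.1715]
AᵀP(A−BK) = [14.2731 -1.6966; -1.6966 0.2491]
P' = Q + AᵀP(A−BK) = [18.5231 -0.6966; -0.6966 0.4991]
tr(P') = 19.0222

19.0222


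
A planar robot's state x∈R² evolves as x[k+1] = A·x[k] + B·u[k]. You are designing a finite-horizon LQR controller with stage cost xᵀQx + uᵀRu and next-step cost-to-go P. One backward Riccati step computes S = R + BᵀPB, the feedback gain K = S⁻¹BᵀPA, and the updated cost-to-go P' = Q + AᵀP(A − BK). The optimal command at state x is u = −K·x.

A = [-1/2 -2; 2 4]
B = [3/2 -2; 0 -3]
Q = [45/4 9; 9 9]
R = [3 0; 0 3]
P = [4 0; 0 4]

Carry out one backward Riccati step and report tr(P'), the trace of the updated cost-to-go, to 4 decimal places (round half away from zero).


BᵀP = [6.0000 0.0000; -8.0000 -12.0000]
S = R + BᵀPB = [3 0; 0 3] + [9.0000 -12.0000; -12.0000 52.0000] = [12.0000 -12.0000; -12.0000 55.0000]
BᵀPA = [-3.0000 -12.0000; -20.0000 -32.0000]
K = S⁻¹·BᵀPA = [-0.7849 -2.0233; -0.5349 -1.0233]
A−BK = [-0.3924 -1.0116; 0.3953 0.9302]
AᵀP(A−BK) = [3.9477 9.4651; 9.4651 22.9767]
P' = Q + AᵀP(A−BK) = [15.1977 18.4651; 18.4651 31.9767]
tr(P') = 47.1744

47.1744
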